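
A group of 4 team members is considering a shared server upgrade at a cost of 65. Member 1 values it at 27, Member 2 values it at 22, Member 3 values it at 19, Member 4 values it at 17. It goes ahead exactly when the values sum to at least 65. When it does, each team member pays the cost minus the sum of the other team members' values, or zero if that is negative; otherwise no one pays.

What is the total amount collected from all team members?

9

Total value 85 ≥ cost 65, so it is built.
Member 1: others sum to 58; max(0, 65 - 58) = 7.
Member 2: others sum to 63; max(0, 65 - 63) = 2.
Member 3: others sum to 66; max(0, 65 - 66) = 0.
Member 4: others sum to 68; max(0, 65 - 68) = 0.
Total collected = 7 + 2 + 0 + 0 = 9.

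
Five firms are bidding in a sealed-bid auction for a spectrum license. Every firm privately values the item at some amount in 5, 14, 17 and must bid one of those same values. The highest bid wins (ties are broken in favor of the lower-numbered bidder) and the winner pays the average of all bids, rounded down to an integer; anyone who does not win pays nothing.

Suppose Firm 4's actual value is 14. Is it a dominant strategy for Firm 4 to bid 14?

No

Consider the case where Firm 1 bids 5, Firm 2 bids 5, Firm 3 bids 5 and Firm 5 bids 17.
Truthful bid 14: loses, pays 0, utility 0.
Bid 17 instead: wins, pays 9, utility 14 - 9 = 5.
Since 5 > 0, bidding 17 is strictly better here, so truthful bidding is not dominant.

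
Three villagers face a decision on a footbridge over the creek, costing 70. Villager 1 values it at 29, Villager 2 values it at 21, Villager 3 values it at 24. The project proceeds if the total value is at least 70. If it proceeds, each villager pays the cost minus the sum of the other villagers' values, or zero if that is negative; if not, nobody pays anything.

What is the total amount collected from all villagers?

62

Total value 74 ≥ cost 70, so it is built.
Villager 1: others sum to 45; max(0, 70 - 45) = 25.
Villager 2: others sum to 53; max(0, 70 - 53) = 17.
Villager 3: others sum to 50; max(0, 70 - 50) = 20.
Total collected = 25 + 17 + 20 = 62.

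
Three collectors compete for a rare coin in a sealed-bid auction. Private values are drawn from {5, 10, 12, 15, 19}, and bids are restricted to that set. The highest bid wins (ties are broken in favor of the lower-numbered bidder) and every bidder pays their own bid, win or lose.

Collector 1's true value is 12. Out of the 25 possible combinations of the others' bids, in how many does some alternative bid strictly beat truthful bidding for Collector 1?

20

Others bid (5, 5): truth gives 0; bid 5 gives 7 > 0. Violating.
Others bid (5, 10): truth gives 0; bid 10 gives 2 > 0. Violating.
Others bid (5, 15): truth gives -12; bid 15 gives -3 > -12. Violating.
Others bid (5, 19): truth gives -12; bid 5 gives -5 > -12. Violating.
Others bid (5, 12): truth gives 0; no alternative beats it.
Others bid (10, 12): truth gives 0; no alternative beats it.
(Checking all 25 profiles: 20 have a profitable deviation, 5 do not.)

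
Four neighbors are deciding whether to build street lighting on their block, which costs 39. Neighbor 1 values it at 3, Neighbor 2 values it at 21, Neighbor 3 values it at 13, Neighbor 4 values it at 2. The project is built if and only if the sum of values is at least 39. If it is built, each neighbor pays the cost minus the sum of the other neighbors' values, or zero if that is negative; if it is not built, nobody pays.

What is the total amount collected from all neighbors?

Total value 39 ≥ cost 39, so it is built.
Neighbor 1: others sum to 36; max(0, 39 - 36) = 3.
Neighbor 2: others sum to 18; max(0, 39 - 18) = 21.
Neighbor 3: others sum to 26; max(0, 39 - 26) = 13.
Neighbor 4: others sum to 37; max(0, 39 - 37) = 2.
Total collected = 3 + 21 + 13 + 2 = 39.

39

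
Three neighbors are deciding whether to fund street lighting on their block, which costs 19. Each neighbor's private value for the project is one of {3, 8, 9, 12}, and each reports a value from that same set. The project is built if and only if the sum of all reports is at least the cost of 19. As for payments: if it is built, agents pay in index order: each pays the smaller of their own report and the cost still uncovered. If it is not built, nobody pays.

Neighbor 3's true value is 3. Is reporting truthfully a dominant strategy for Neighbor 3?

Yes

Check each profile of the others' reports and compare truth against every alternative report.
Others report (3, 8): truth gives 0, best alternative gives -5.
Others report (8, 3): truth gives 0, best alternative gives -5.
Others report (3, 9): truth gives 0, best alternative gives -4.
Others report (9, 3): truth gives 0, best alternative gives -4.
Others report (3, 12): truth gives 0, best alternative gives -1.
Others report (12, 3): truth gives 0, best alternative gives -1.
(Remaining 10 profiles checked similarly; truth is weakly best in each.)
In every case the truthful report is at least as good as any alternative, so it is a dominant strategy.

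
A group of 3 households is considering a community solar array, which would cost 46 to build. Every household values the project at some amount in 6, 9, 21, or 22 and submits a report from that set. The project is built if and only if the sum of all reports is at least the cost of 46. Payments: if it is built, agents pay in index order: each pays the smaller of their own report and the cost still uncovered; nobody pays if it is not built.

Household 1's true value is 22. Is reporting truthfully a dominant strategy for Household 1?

No

Consider the case where Household 2 reports 6 and Household 3 reports 21.
Truthful report 22: project built, pays 22, utility 22 - 22 = 0.
Report 21 instead: project built, pays 21, utility 22 - 21 = 1.
Since 1 > 0, reporting 21 is strictly better here, so truthful reporting is not dominant.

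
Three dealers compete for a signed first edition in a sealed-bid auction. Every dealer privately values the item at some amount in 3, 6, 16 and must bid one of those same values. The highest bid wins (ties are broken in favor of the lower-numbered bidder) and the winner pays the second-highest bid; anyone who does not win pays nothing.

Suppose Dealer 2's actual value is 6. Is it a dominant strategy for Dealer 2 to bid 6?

Yes

Check each profile of the others' bids and compare truth against every alternative bid.
Others bid (3, 3): truth gives 3, best alternative gives 3.
Others bid (3, 6): truth gives 0, best alternative gives 0.
Others bid (3, 16): truth gives 0, best alternative gives 0.
Others bid (6, 3): truth gives 0, best alternative gives 0.
Others bid (6, 6): truth gives 0, best alternative gives 0.
Others bid (6, 16): truth gives 0, best alternative gives 0.
(Remaining 3 profiles checked similarly; truth is weakly best in each.)
In every case the truthful bid is at least as good as any alternative, so it is a dominant strategy.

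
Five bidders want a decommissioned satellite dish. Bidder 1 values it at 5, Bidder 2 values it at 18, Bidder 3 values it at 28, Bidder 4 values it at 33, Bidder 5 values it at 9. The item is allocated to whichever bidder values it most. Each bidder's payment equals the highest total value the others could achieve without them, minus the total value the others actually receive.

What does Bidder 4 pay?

28

Bidder 4 has the highest value and receives the item.
Without Bidder 4, the item would go to the next-highest value, 28, so the others could achieve 28.
With Bidder 4 present and winning, the others receive nothing, so their total is 0.
Payment = 28 - 0 = 28.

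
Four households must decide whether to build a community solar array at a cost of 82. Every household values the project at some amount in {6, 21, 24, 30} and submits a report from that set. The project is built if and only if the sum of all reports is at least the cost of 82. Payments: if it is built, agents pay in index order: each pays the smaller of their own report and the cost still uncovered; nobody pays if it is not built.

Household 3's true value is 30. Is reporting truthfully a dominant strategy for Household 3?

Consider the case where Household 1 reports 6, Household 2 reports 24 and Household 4 reports 30.
Truthful report 30: project built, pays 30, utility 30 - 30 = 0.
Report 24 instead: project built, pays 24, utility 30 - 24 = 6.
Since 6 > 0, reporting 24 is strictly better here, so truthful reporting is not dominant.

No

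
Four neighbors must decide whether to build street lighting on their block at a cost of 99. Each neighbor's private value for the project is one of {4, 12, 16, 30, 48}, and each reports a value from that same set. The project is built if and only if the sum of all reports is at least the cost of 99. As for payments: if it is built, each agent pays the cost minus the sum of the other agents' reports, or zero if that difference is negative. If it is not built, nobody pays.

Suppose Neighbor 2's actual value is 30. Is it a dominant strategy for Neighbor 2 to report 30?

Check each profile of the others' reports and compare truth against every alternative report.
Others report (4, 48, 48): truth gives 30, best alternative gives 30.
Others report (12, 48, 48): truth gives 30, best alternative gives 30.
Others report (16, 48, 48): truth gives 30, best alternative gives 30.
Others report (30, 30, 48): truth gives 30, best alternative gives 30.
Others report (30, 48, 30): truth gives 30, best alternative gives 30.
Others report (30, 48, 48): truth gives 30, best alternative gives 30.
(Remaining 119 profiles checked similarly; truth is weakly best in each.)
In every case the truthful report is at least as good as any alternative, so it is a dominant strategy.

Yes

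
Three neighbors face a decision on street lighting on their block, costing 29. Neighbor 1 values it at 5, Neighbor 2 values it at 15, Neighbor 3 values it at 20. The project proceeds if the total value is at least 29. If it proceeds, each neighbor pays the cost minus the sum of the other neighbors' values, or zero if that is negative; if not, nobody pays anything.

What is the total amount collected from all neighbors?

13

Total value 40 ≥ cost 29, so it is built.
Neighbor 1: others sum to 35; max(0, 29 - 35) = 0.
Neighbor 2: others sum to 25; max(0, 29 - 25) = 4.
Neighbor 3: others sum to 20; max(0, 29 - 20) = 9.
Total collected = 0 + 4 + 9 = 13.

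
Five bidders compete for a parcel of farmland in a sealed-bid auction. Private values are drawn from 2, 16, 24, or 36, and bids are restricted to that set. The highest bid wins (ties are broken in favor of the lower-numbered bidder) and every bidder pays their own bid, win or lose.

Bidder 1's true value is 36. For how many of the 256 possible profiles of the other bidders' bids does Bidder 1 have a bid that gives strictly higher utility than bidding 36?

Others bid (2, 2, 2, 2): truth gives 0; bid 2 gives 34 > 0. Violating.
Others bid (2, 2, 2, 16): truth gives 0; bid 16 gives 20 > 0. Violating.
Others bid (2, 2, 2, 24): truth gives 0; bid 24 gives 12 > 0. Violating.
Others bid (2, 2, 16, 2): truth gives 0; bid 16 gives 20 > 0. Violating.
Others bid (2, 2, 2, 36): truth gives 0; no alternative beats it.
Others bid (2, 2, 16, 36): truth gives 0; no alternative beats it.
(Checking all 256 profiles: 81 have a profitable deviation, 175 do not.)

81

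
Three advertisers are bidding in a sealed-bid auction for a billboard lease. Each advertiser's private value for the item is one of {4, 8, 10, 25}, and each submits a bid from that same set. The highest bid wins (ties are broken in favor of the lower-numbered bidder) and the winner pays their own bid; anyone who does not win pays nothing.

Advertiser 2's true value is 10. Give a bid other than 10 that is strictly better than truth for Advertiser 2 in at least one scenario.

Suppose Advertiser 1 bids 4 and Advertiser 3 bids 4.
Bid 10: wins, pays 10, utility 10 - 10 = 0.
Bid 8: wins, pays 8, utility 10 - 8 = 2.
So bidding 8 beats truth here (2 > 0).

8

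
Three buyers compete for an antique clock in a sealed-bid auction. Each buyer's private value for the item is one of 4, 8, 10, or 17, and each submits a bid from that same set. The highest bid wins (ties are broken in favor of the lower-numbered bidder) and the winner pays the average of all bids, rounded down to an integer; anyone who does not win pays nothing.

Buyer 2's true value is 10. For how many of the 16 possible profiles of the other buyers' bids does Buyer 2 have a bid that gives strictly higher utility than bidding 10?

2

Others bid (4, 4): truth gives 4; bid 8 gives 5 > 4. Violating.
Others bid (4, 8): truth gives 3; bid 8 gives 4 > 3. Violating.
Others bid (4, 10): truth gives 2; no alternative beats it.
Others bid (4, 17): truth gives 0; no alternative beats it.
(Checking all 16 profiles: 2 have a profitable deviation, 14 do not.)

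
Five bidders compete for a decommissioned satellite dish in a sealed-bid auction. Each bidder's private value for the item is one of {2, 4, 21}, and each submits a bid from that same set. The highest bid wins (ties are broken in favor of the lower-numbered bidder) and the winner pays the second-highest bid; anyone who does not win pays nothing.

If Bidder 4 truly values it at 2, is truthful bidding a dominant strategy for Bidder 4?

Yes

Check each profile of the others' bids and compare truth against every alternative bid.
Others bid (2, 2, 2, 4): truth gives 0, best alternative gives -2.
Others bid (2, 2, 2, 2): truth gives 0, best alternative gives 0.
Others bid (2, 2, 2, 21): truth gives 0, best alternative gives 0.
Others bid (2, 2, 4, 2): truth gives 0, best alternative gives 0.
Others bid (2, 2, 4, 4): truth gives 0, best alternative gives 0.
Others bid (2, 2, 4, 21): truth gives 0, best alternative gives 0.
(Remaining 75 profiles checked similarly; truth is weakly best in each.)
In every case the truthful bid is at least as good as any alternative, so it is a dominant strategy.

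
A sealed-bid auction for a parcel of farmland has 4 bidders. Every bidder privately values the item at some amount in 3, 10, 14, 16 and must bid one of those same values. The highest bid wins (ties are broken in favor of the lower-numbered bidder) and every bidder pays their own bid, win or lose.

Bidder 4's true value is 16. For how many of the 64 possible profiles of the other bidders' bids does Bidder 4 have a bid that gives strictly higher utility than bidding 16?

45

Others bid (3, 3, 3): truth gives 0; bid 10 gives 6 > 0. Violating.
Others bid (3, 3, 10): truth gives 0; bid 14 gives 2 > 0. Violating.
Others bid (3, 3, 16): truth gives -16; bid 3 gives -3 > -16. Violating.
Others bid (3, 10, 3): truth gives 0; bid 14 gives 2 > 0. Violating.
Others bid (3, 3, 14): truth gives 0; no alternative beats it.
Others bid (3, 10, 14): truth gives 0; no alternative beats it.
(Checking all 64 profiles: 45 have a profitable deviation, 19 do not.)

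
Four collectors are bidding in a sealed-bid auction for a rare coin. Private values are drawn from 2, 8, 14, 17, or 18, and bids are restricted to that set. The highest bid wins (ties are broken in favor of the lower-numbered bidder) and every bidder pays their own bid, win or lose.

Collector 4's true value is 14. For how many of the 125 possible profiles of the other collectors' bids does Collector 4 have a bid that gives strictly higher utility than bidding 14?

Others bid (2, 2, 2): truth gives 0; bid 8 gives 6 > 0. Violating.
Others bid (2, 2, 14): truth gives -14; bid 2 gives -2 > -14. Violating.
Others bid (2, 2, 17): truth gives -14; bid 2 gives -2 > -14. Violating.
Others bid (2, 2, 18): truth gives -14; bid 2 gives -2 > -14. Violating.
Others bid (2, 2, 8): truth gives 0; no alternative beats it.
Others bid (2, 8, 2): truth gives 0; no alternative beats it.
(Checking all 125 profiles: 118 have a profitable deviation, 7 do not.)

118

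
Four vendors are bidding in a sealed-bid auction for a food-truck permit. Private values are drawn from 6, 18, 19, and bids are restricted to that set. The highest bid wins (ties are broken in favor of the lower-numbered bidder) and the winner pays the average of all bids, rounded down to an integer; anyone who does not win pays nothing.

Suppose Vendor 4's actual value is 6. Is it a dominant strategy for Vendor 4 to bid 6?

Check each profile of the others' bids and compare truth against every alternative bid.
Others bid (6, 6, 6): truth gives 0, best alternative gives -3.
Others bid (6, 6, 18): truth gives 0, best alternative gives 0.
Others bid (6, 6, 19): truth gives 0, best alternative gives 0.
Others bid (6, 18, 6): truth gives 0, best alternative gives 0.
Others bid (6, 18, 18): truth gives 0, best alternative gives 0.
Others bid (6, 18, 19): truth gives 0, best alternative gives 0.
(Remaining 21 profiles checked similarly; truth is weakly best in each.)
In every case the truthful bid is at least as good as any alternative, so it is a dominant strategy.

Yes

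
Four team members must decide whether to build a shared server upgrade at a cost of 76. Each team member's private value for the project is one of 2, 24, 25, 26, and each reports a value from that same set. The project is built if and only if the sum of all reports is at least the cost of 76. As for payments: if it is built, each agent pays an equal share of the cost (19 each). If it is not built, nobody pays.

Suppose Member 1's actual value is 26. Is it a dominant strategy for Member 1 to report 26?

Check each profile of the others' reports and compare truth against every alternative report.
Others report (2, 24, 24): truth gives 7, best alternative gives 0.
Others report (24, 2, 24): truth gives 7, best alternative gives 0.
Others report (24, 24, 2): truth gives 7, best alternative gives 0.
Others report (2, 24, 25): truth gives 7, best alternative gives 7.
Others report (2, 24, 26): truth gives 7, best alternative gives 7.
Others report (2, 25, 24): truth gives 7, best alternative gives 7.
(Remaining 58 profiles checked similarly; truth is weakly best in each.)
In every case the truthful report is at least as good as any alternative, so it is a dominant strategy.

Yes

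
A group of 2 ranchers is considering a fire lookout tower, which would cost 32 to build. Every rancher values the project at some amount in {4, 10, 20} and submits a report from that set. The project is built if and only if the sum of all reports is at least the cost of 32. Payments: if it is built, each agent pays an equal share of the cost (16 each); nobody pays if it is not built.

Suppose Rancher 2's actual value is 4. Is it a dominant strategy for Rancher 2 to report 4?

Check each profile of the others' reports and compare truth against every alternative report.
Others report (4): truth gives 0, best alternative gives 0.
Others report (10): truth gives 0, best alternative gives 0.
Others report (20): truth gives 0, best alternative gives 0.
In every case the truthful report is at least as good as any alternative, so it is a dominant strategy.

Yes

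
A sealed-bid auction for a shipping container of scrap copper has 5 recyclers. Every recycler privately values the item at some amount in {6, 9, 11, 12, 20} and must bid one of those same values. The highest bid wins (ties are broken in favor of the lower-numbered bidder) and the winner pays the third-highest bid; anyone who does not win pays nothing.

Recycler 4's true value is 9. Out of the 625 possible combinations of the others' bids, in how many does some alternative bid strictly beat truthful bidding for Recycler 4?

12

Others bid (6, 6, 6, 11): truth gives 0; bid 11 gives 3 > 0. Violating.
Others bid (6, 6, 6, 12): truth gives 0; bid 12 gives 3 > 0. Violating.
Others bid (6, 6, 6, 20): truth gives 0; bid 20 gives 3 > 0. Violating.
Others bid (6, 6, 9, 6): truth gives 0; bid 11 gives 3 > 0. Violating.
Others bid (6, 6, 6, 6): truth gives 3; no alternative beats it.
Others bid (6, 6, 6, 9): truth gives 3; no alternative beats it.
(Checking all 625 profiles: 12 have a profitable deviation, 613 do not.)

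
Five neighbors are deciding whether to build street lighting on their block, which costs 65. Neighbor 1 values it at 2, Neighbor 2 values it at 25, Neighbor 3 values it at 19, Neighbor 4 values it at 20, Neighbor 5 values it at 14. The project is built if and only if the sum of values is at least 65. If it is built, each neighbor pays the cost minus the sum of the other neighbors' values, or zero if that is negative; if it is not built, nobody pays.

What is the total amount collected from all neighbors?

19

Total value 80 ≥ cost 65, so it is built.
Neighbor 1: others sum to 78; max(0, 65 - 78) = 0.
Neighbor 2: others sum to 55; max(0, 65 - 55) = 10.
Neighbor 3: others sum to 61; max(0, 65 - 61) = 4.
Neighbor 4: others sum to 60; max(0, 65 - 60) = 5.
Neighbor 5: others sum to 66; max(0, 65 - 66) = 0.
Total collected = 0 + 10 + 4 + 5 + 0 = 19.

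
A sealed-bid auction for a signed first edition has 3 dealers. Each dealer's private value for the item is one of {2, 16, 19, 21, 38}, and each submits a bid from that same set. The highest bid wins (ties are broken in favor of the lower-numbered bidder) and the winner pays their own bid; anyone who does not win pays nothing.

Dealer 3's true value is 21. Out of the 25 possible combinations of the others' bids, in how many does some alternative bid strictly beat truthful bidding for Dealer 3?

Others bid (2, 2): truth gives 0; bid 16 gives 5 > 0. Violating.
Others bid (2, 16): truth gives 0; bid 19 gives 2 > 0. Violating.
Others bid (16, 2): truth gives 0; bid 19 gives 2 > 0. Violating.
Others bid (16, 16): truth gives 0; bid 19 gives 2 > 0. Violating.
Others bid (2, 19): truth gives 0; no alternative beats it.
Others bid (2, 21): truth gives 0; no alternative beats it.
(Checking all 25 profiles: 4 have a profitable deviation, 21 do not.)

4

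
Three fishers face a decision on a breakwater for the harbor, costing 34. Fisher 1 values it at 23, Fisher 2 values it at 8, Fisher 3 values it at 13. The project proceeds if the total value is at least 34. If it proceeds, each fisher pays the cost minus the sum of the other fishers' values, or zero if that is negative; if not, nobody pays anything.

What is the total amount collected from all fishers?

16

Total value 44 ≥ cost 34, so it is built.
Fisher 1: others sum to 21; max(0, 34 - 21) = 13.
Fisher 2: others sum to 36; max(0, 34 - 36) = 0.
Fisher 3: others sum to 31; max(0, 34 - 31) = 3.
Total collected = 13 + 0 + 3 = 16.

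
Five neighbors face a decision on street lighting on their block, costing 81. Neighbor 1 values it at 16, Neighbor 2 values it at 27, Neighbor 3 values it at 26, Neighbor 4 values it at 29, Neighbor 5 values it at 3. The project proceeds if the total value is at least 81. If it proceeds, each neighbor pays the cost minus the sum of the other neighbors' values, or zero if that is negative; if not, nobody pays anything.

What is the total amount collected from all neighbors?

Total value 101 ≥ cost 81, so it is built.
Neighbor 1: others sum to 85; max(0, 81 - 85) = 0.
Neighbor 2: others sum to 74; max(0, 81 - 74) = 7.
Neighbor 3: others sum to 75; max(0, 81 - 75) = 6.
Neighbor 4: others sum to 72; max(0, 81 - 72) = 9.
Neighbor 5: others sum to 98; max(0, 81 - 98) = 0.
Total collected = 0 + 7 + 6 + 9 + 0 = 22.

22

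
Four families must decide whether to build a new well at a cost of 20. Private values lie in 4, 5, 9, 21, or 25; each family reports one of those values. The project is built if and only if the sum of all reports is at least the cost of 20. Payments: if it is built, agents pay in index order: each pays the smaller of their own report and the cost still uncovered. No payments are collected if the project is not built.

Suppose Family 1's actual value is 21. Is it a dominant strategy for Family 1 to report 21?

Consider the case where Family 2 reports 4, Family 3 reports 4 and Family 4 reports 4.
Truthful report 21: project built, pays 20, utility 21 - 20 = 1.
Report 9 instead: project built, pays 9, utility 21 - 9 = 12.
Since 12 > 1, reporting 9 is strictly better here, so truthful reporting is not dominant.

No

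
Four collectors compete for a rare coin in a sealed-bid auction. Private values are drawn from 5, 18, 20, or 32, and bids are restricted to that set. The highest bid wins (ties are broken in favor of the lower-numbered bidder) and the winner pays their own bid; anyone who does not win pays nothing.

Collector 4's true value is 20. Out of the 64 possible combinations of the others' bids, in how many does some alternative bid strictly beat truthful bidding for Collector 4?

Others bid (5, 5, 5): truth gives 0; bid 18 gives 2 > 0. Violating.
Others bid (5, 5, 18): truth gives 0; no alternative beats it.
Others bid (5, 5, 20): truth gives 0; no alternative beats it.
(Checking all 64 profiles: 1 has a profitable deviation, 63 do not.)

1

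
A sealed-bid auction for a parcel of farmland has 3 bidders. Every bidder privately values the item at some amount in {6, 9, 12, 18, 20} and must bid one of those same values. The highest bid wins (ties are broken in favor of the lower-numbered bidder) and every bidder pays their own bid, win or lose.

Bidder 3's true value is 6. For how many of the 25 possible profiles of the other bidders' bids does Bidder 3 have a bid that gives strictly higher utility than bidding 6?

1

Others bid (6, 6): truth gives -6; bid 9 gives -3 > -6. Violating.
Others bid (6, 9): truth gives -6; no alternative beats it.
Others bid (6, 12): truth gives -6; no alternative beats it.
(Checking all 25 profiles: 1 has a profitable deviation, 24 do not.)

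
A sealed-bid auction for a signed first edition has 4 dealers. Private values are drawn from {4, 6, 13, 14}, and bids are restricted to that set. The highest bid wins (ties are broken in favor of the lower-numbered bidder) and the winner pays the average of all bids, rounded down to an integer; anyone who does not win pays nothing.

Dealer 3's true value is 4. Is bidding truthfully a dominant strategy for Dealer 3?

Yes

Check each profile of the others' bids and compare truth against every alternative bid.
Others bid (4, 4, 6): truth gives 0, best alternative gives -1.
Others bid (4, 4, 4): truth gives 0, best alternative gives 0.
Others bid (4, 4, 13): truth gives 0, best alternative gives 0.
Others bid (4, 4, 14): truth gives 0, best alternative gives 0.
Others bid (4, 6, 4): truth gives 0, best alternative gives 0.
Others bid (4, 6, 6): truth gives 0, best alternative gives 0.
(Remaining 58 profiles checked similarly; truth is weakly best in each.)
In every case the truthful bid is at least as good as any alternative, so it is a dominant strategy.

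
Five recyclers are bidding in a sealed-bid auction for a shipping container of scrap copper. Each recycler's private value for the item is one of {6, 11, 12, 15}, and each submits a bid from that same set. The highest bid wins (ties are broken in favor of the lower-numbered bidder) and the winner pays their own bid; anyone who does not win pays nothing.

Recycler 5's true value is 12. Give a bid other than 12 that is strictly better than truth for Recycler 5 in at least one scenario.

Suppose Recycler 1 bids 6, Recycler 2 bids 6, Recycler 3 bids 6 and Recycler 4 bids 6.
Bid 12: wins, pays 12, utility 12 - 12 = 0.
Bid 11: wins, pays 11, utility 12 - 11 = 1.
So bidding 11 beats truth here (1 > 0).

11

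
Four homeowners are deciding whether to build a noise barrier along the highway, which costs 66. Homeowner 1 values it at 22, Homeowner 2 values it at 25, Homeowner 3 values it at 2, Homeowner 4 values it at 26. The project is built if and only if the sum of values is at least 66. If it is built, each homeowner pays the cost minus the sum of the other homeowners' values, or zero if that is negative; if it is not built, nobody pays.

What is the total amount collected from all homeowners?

46

Total value 75 ≥ cost 66, so it is built.
Homeowner 1: others sum to 53; max(0, 66 - 53) = 13.
Homeowner 2: others sum to 50; max(0, 66 - 50) = 16.
Homeowner 3: others sum to 73; max(0, 66 - 73) = 0.
Homeowner 4: others sum to 49; max(0, 66 - 49) = 17.
Total collected = 13 + 16 + 0 + 17 = 46.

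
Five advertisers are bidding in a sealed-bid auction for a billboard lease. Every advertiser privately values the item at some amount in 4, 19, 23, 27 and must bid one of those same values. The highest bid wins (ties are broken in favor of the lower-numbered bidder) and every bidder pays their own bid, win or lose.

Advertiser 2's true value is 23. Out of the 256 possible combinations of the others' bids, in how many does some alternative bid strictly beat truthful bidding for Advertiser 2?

210

Others bid (4, 4, 4, 4): truth gives 0; bid 19 gives 4 > 0. Violating.
Others bid (4, 4, 4, 19): truth gives 0; bid 19 gives 4 > 0. Violating.
Others bid (4, 4, 4, 27): truth gives -23; bid 4 gives -4 > -23. Violating.
Others bid (4, 4, 19, 4): truth gives 0; bid 19 gives 4 > 0. Violating.
Others bid (4, 4, 4, 23): truth gives 0; no alternative beats it.
Others bid (4, 4, 19, 23): truth gives 0; no alternative beats it.
(Checking all 256 profiles: 210 have a profitable deviation, 46 do not.)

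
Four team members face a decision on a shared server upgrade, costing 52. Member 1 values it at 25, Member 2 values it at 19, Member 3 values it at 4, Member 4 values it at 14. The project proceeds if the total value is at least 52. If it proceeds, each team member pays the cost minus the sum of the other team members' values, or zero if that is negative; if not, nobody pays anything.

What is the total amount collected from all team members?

Total value 62 ≥ cost 52, so it is built.
Member 1: others sum to 37; max(0, 52 - 37) = 15.
Member 2: others sum to 43; max(0, 52 - 43) = 9.
Member 3: others sum to 58; max(0, 52 - 58) = 0.
Member 4: others sum to 48; max(0, 52 - 48) = 4.
Total collected = 15 + 9 + 0 + 4 = 28.

28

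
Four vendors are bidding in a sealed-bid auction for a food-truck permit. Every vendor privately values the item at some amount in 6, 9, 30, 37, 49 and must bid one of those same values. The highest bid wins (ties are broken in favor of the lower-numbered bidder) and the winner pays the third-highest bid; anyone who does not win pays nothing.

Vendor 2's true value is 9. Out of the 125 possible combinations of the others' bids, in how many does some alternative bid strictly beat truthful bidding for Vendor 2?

Others bid (6, 6, 30): truth gives 0; bid 30 gives 3 > 0. Violating.
Others bid (6, 6, 37): truth gives 0; bid 37 gives 3 > 0. Violating.
Others bid (6, 6, 49): truth gives 0; bid 49 gives 3 > 0. Violating.
Others bid (6, 30, 6): truth gives 0; bid 30 gives 3 > 0. Violating.
Others bid (6, 6, 6): truth gives 3; no alternative beats it.
Others bid (6, 6, 9): truth gives 3; no alternative beats it.
(Checking all 125 profiles: 9 have a profitable deviation, 116 do not.)

9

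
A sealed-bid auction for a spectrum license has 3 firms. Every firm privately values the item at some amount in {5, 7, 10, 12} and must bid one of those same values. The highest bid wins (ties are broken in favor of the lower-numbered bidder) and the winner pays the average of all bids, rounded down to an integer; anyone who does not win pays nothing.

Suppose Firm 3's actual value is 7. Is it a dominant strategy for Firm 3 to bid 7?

Yes

Check each profile of the others' bids and compare truth against every alternative bid.
Others bid (5, 5): truth gives 2, best alternative gives 1.
Others bid (5, 7): truth gives 0, best alternative gives 0.
Others bid (5, 10): truth gives 0, best alternative gives 0.
Others bid (5, 12): truth gives 0, best alternative gives 0.
Others bid (7, 5): truth gives 0, best alternative gives 0.
Others bid (7, 7): truth gives 0, best alternative gives 0.
(Remaining 10 profiles checked similarly; truth is weakly best in each.)
In every case the truthful bid is at least as good as any alternative, so it is a dominant strategy.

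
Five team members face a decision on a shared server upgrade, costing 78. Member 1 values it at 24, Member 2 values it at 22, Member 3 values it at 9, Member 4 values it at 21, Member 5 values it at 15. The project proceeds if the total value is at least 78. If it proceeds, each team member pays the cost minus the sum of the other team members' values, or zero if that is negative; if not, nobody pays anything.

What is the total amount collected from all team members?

Total value 91 ≥ cost 78, so it is built.
Member 1: others sum to 67; max(0, 78 - 67) = 11.
Member 2: others sum to 69; max(0, 78 - 69) = 9.
Member 3: others sum to 82; max(0, 78 - 82) = 0.
Member 4: others sum to 70; max(0, 78 - 70) = 8.
Member 5: others sum to 76; max(0, 78 - 76) = 2.
Total collected = 11 + 9 + 0 + 8 + 2 = 30.

30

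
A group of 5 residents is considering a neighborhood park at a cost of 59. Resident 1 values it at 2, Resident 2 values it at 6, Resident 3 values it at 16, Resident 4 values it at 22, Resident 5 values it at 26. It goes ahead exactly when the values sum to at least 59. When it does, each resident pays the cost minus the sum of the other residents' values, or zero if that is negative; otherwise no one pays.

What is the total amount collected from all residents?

Total value 72 ≥ cost 59, so it is built.
Resident 1: others sum to 70; max(0, 59 - 70) = 0.
Resident 2: others sum to 66; max(0, 59 - 66) = 0.
Resident 3: others sum to 56; max(0, 59 - 56) = 3.
Resident 4: others sum to 50; max(0, 59 - 50) = 9.
Resident 5: others sum to 46; max(0, 59 - 46) = 13.
Total collected = 0 + 0 + 3 + 9 + 13 = 25.

25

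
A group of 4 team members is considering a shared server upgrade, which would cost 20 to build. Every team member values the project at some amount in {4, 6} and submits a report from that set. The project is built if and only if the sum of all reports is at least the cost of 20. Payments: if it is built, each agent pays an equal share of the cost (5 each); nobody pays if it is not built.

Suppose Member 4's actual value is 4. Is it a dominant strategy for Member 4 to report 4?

Check each profile of the others' reports and compare truth against every alternative report.
Others report (4, 4, 6): truth gives 0, best alternative gives -1.
Others report (4, 6, 4): truth gives 0, best alternative gives -1.
Others report (6, 4, 4): truth gives 0, best alternative gives -1.
Others report (4, 6, 6): truth gives -1, best alternative gives -1.
Others report (6, 4, 6): truth gives -1, best alternative gives -1.
Others report (6, 6, 4): truth gives -1, best alternative gives -1.
(Remaining 2 profiles checked similarly; truth is weakly best in each.)
In every case the truthful report is at least as good as any alternative, so it is a dominant strategy.

Yes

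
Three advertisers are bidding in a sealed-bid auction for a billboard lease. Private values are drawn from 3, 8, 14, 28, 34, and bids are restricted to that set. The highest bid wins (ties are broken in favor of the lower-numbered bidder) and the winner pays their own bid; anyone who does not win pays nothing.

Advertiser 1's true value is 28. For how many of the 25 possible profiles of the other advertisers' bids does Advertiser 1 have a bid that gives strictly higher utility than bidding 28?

Others bid (3, 3): truth gives 0; bid 3 gives 25 > 0. Violating.
Others bid (3, 8): truth gives 0; bid 8 gives 20 > 0. Violating.
Others bid (3, 14): truth gives 0; bid 14 gives 14 > 0. Violating.
Others bid (8, 3): truth gives 0; bid 8 gives 20 > 0. Violating.
Others bid (3, 28): truth gives 0; no alternative beats it.
Others bid (3, 34): truth gives 0; no alternative beats it.
(Checking all 25 profiles: 9 have a profitable deviation, 16 do not.)

9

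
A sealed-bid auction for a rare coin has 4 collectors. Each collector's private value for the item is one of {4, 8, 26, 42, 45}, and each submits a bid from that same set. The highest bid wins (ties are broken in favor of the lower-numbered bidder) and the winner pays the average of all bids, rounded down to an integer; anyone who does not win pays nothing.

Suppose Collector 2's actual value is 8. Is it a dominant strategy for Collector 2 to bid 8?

Yes

Check each profile of the others' bids and compare truth against every alternative bid.
Others bid (4, 4, 4): truth gives 3, best alternative gives 0.
Others bid (4, 4, 8): truth gives 2, best alternative gives 0.
Others bid (4, 8, 4): truth gives 2, best alternative gives 0.
Others bid (4, 8, 8): truth gives 1, best alternative gives 0.
Others bid (4, 4, 26): truth gives 0, best alternative gives 0.
Others bid (4, 4, 42): truth gives 0, best alternative gives 0.
(Remaining 119 profiles checked similarly; truth is weakly best in each.)
In every case the truthful bid is at least as good as any alternative, so it is a dominant strategy.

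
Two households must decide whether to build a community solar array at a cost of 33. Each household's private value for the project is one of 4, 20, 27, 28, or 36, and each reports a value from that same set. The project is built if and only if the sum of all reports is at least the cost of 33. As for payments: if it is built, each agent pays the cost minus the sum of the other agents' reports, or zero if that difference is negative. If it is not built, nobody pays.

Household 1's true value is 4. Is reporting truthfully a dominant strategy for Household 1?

Check each profile of the others' reports and compare truth against every alternative report.
Others report (20): truth gives 0, best alternative gives -9.
Others report (27): truth gives 0, best alternative gives -2.
Others report (28): truth gives 0, best alternative gives -1.
Others report (36): truth gives 4, best alternative gives 4.
Others report (4): truth gives 0, best alternative gives 0.
In every case the truthful report is at least as good as any alternative, so it is a dominant strategy.

Yes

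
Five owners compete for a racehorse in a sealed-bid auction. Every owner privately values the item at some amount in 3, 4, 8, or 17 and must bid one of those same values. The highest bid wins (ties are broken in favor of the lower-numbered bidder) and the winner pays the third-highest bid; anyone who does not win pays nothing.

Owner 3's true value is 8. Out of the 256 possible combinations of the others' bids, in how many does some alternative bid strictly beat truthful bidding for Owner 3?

Others bid (3, 3, 3, 17): truth gives 0; bid 17 gives 5 > 0. Violating.
Others bid (3, 3, 4, 17): truth gives 0; bid 17 gives 4 > 0. Violating.
Others bid (3, 3, 17, 3): truth gives 0; bid 17 gives 5 > 0. Violating.
Others bid (3, 3, 17, 4): truth gives 0; bid 17 gives 4 > 0. Violating.
Others bid (3, 3, 3, 3): truth gives 5; no alternative beats it.
Others bid (3, 3, 3, 4): truth gives 5; no alternative beats it.
(Checking all 256 profiles: 32 have a profitable deviation, 224 do not.)

32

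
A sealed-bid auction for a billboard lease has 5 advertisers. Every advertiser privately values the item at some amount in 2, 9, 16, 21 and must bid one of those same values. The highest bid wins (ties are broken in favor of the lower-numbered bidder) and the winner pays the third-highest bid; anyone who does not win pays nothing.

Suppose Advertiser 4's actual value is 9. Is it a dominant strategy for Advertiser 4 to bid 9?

Consider the case where Advertiser 1 bids 2, Advertiser 2 bids 2, Advertiser 3 bids 2 and Advertiser 5 bids 16.
Truthful bid 9: loses, pays 0, utility 0.
Bid 16 instead: wins, pays 2, utility 9 - 2 = 7.
Since 7 > 0, bidding 16 is strictly better here, so truthful bidding is not dominant.

No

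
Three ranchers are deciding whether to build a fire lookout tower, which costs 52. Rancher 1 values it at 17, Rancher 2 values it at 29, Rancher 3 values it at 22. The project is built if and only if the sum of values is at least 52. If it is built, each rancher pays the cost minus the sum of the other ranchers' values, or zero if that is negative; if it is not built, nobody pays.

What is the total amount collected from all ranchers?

20

Total value 68 ≥ cost 52, so it is built.
Rancher 1: others sum to 51; max(0, 52 - 51) = 1.
Rancher 2: others sum to 39; max(0, 52 - 39) = 13.
Rancher 3: others sum to 46; max(0, 52 - 46) = 6.
Total collected = 1 + 13 + 6 = 20.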